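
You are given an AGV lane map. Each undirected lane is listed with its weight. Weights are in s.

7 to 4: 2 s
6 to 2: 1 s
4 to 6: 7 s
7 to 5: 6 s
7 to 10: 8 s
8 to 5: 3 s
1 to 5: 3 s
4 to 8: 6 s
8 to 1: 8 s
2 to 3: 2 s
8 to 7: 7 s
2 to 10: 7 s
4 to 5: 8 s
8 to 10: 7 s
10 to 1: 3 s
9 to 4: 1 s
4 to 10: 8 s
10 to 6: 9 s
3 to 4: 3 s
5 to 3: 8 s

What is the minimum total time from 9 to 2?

6 s

Running Dijkstra from 9:
9: 0
4: 1  (via 9)
7: 3  (via 4)
3: 4  (via 4)
2: 6  (via 3)
Shortest route: 9 → 4 → 3 → 2 = 6 s.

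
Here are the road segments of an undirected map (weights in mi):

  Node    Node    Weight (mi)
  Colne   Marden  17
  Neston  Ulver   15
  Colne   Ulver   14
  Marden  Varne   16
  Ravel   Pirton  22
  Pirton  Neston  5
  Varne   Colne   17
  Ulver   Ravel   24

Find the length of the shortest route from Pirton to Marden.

51 mi

Candidate routes:
Pirton–Neston–Ulver–Colne–Marden: 5+15+14+17 = 51
Pirton–Neston–Ulver–Colne–Varne–Marden: 5+15+14+17+16 = 67
The minimum is 51 mi via Pirton–Neston–Ulver–Colne–Marden.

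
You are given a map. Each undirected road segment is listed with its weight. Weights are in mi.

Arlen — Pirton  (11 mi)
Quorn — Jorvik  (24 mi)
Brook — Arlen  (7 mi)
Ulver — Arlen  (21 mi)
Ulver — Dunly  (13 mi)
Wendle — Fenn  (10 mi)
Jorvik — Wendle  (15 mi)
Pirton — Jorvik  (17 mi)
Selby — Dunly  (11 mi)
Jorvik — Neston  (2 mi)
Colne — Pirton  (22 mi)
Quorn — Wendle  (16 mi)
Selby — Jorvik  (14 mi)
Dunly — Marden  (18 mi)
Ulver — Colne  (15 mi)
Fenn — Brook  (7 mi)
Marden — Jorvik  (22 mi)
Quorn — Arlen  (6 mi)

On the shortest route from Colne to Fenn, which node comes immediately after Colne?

Pirton

Candidate routes:
Colne - Pirton - Arlen - Brook - Fenn: 22+11+7+7 = 47
Colne - Pirton - Jorvik - Wendle - Fenn: 22+17+15+10 = 64
Colne - Pirton - Arlen - Quorn - Wendle - Fenn: 22+11+6+16+10 = 65
Colne - Ulver - Arlen - Brook - Fenn: 15+21+7+7 = 50
Cheapest is Colne - Pirton - Arlen - Brook - Fenn at 47 mi.
So from Colne the first move is to Pirton.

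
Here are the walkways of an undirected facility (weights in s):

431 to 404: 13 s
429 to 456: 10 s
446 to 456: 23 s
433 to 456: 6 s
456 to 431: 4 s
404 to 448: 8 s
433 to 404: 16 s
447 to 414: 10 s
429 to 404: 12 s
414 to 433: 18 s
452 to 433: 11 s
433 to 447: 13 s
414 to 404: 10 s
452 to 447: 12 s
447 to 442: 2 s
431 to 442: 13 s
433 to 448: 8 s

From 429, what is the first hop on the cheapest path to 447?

Compare a few routes:
429–404–414–447: 12+10+10 = 32
429–456–433–447: 10+6+13 = 29
The minimum is 29 s via 429–456–433–447.
So from 429 the first move is to 456.

456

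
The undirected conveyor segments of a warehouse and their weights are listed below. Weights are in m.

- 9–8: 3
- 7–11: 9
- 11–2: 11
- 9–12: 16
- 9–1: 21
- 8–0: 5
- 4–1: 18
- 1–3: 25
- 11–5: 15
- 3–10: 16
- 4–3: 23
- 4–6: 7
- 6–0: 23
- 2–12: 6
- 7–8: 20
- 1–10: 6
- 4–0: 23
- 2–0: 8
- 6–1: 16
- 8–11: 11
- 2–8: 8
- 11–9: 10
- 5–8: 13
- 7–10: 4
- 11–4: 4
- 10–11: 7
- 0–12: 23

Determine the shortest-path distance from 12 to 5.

Settle nodes by increasing distance from 12:
12: 0
2: 6  (via 12)
0: 14  (via 2)
8: 14  (via 2)
9: 16  (via 12)
11: 17  (via 2)
4: 21  (via 11)
10: 24  (via 11)
7: 26  (via 11)
5: 27  (via 8)
Shortest route: 12 → 2 → 8 → 5 = 27 m.

27 m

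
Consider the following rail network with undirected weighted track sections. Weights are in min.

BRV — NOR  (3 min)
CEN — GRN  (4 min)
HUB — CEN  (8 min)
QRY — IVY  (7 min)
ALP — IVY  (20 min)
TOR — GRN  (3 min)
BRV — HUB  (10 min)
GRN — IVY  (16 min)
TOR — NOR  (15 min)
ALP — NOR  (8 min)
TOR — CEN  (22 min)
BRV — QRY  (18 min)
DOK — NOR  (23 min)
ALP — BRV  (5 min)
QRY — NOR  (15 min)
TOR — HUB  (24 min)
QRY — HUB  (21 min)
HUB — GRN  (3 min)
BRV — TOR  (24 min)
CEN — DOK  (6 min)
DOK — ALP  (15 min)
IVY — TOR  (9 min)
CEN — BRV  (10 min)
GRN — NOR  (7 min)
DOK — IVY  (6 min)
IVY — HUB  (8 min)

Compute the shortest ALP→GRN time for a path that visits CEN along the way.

19 min

Shortest ALP→CEN: ALP–BRV–CEN = 15
Best CEN to GRN: CEN–GRN costing 4
Total via CEN: 15 + 4 = 19 min.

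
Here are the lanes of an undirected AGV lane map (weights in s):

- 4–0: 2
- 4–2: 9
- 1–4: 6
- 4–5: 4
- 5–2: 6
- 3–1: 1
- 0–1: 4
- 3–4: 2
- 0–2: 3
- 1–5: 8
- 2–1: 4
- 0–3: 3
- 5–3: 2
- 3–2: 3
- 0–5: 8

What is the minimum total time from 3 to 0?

Shortest distances from 3:
3: 0
1: 1  (via 3)
4: 2  (via 3)
5: 2  (via 3)
0: 3  (via 3)
Shortest route: 3 → 0 = 3 s.

3 s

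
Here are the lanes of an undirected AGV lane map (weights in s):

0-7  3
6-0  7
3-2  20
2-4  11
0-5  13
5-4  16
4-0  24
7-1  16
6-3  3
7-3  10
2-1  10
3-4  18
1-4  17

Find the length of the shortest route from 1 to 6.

Compare a few routes:
1 → 7 → 3 → 6: 16+10+3 = 29
1 → 4 → 3 → 6: 17+18+3 = 38
1 → 2 → 3 → 6: 10+20+3 = 33
1 → 7 → 0 → 6: 16+3+7 = 26
The minimum is 26 s via 1 → 7 → 0 → 6.

26 s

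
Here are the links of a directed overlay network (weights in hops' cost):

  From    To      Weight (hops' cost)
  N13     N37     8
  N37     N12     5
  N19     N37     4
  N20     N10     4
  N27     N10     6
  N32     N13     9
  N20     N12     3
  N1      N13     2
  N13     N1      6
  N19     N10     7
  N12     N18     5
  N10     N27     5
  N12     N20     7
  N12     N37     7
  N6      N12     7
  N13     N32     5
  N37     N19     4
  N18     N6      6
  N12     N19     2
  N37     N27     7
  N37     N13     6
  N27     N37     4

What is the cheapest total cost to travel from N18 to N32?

Shortest distances from N18:
N18: 0
N6: 6  (via N18)
N12: 13  (via N6)
N19: 15  (via N12)
N37: 19  (via N19)
N20: 20  (via N12)
N10: 22  (via N19)
N13: 25  (via N37)
N27: 26  (via N37)
N32: 30  (via N13)
Shortest route: N18 → N6 → N12 → N19 → N37 → N13 → N32 = 30 hops' cost.

30 hops' cost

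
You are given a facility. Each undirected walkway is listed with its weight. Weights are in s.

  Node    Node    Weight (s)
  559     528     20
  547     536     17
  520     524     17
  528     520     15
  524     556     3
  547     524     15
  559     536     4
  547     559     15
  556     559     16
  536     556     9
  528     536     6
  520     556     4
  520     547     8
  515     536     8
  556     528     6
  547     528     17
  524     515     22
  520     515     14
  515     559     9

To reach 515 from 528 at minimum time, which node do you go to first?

Compare a few routes:
528 - 556 - 536 - 515: 6+9+8 = 23
528 - 536 - 515: 6+8 = 14
528 - 536 - 559 - 515: 6+4+9 = 19
528 - 556 - 520 - 515: 6+4+14 = 24
The minimum is 14 s via 528 - 536 - 515.
So from 528 the first move is to 536.

536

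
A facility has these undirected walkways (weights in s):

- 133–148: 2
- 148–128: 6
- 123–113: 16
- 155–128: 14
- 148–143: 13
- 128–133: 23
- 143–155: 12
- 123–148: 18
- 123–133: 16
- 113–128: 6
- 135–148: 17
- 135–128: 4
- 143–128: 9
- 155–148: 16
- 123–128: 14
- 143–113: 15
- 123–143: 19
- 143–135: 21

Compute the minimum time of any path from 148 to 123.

Settle nodes by increasing distance from 148:
148: 0
133: 2  (via 148)
128: 6  (via 148)
135: 10  (via 128)
113: 12  (via 128)
143: 13  (via 148)
155: 16  (via 148)
123: 18  (via 148)
Shortest route: 148 → 123 = 18 s.

18 s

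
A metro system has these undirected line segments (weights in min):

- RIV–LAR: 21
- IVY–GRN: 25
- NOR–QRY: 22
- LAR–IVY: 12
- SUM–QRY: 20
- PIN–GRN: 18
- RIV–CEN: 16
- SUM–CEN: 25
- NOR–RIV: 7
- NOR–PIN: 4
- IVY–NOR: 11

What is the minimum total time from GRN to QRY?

44 min

Candidate routes:
GRN → IVY → LAR → RIV → NOR → QRY: 25+12+21+7+22 = 87
GRN → IVY → NOR → QRY: 25+11+22 = 58
GRN → PIN → NOR → QRY: 18+4+22 = 44
The minimum is 44 min via GRN → PIN → NOR → QRY.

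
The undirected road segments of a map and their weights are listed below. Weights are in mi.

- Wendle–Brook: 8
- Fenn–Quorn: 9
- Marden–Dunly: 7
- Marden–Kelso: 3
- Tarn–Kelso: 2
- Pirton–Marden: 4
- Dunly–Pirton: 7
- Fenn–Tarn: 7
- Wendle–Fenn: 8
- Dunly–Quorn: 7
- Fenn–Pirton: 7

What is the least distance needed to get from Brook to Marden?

Enumerating some paths:
Brook - Wendle - Fenn - Pirton - Marden: 8+8+7+4 = 27
Brook - Wendle - Fenn - Tarn - Kelso - Marden: 8+8+7+2+3 = 28
Cheapest is Brook - Wendle - Fenn - Pirton - Marden at 27 mi.

27 mi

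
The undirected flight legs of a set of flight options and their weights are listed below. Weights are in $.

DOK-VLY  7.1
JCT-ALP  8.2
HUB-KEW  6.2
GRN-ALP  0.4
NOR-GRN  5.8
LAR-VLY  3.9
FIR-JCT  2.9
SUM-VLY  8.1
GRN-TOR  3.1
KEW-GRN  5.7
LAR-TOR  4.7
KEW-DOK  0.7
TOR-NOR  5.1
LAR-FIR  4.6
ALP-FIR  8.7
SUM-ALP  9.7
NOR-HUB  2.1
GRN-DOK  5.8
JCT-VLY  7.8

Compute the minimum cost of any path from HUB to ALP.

Compare a few routes:
HUB → NOR → TOR → GRN → ALP: 2.1+5.1+3.1+0.4 = 10.7
HUB → NOR → GRN → ALP: 2.1+5.8+0.4 = 8.3
Cheapest is HUB → NOR → GRN → ALP at $8.3.

$8.3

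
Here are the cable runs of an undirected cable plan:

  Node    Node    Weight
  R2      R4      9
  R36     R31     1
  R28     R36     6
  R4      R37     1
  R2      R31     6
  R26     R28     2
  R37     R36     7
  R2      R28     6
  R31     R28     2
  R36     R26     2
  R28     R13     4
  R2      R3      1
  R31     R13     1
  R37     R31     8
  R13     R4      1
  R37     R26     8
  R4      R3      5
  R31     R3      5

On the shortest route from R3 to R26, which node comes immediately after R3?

Enumerating some paths:
R3 - R31 - R36 - R26: 5+1+2 = 8
R3 - R2 - R28 - R26: 1+6+2 = 9
Cheapest is R3 - R31 - R36 - R26 at 8.
So from R3 the first move is to R31.

R31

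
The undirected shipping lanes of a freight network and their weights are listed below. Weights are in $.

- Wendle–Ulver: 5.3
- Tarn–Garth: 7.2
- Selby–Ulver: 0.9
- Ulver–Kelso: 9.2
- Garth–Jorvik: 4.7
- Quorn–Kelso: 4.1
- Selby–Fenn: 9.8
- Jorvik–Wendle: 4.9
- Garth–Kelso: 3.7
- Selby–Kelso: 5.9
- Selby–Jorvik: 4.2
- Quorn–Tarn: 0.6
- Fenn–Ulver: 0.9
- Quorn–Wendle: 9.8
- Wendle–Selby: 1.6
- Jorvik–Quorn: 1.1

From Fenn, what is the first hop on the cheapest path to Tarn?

Candidate routes:
Fenn–Ulver–Selby–Wendle–Jorvik–Quorn–Tarn: 0.9+0.9+1.6+4.9+1.1+0.6 = 10
Fenn–Ulver–Selby–Jorvik–Quorn–Tarn: 0.9+0.9+4.2+1.1+0.6 = 7.7
Cheapest is Fenn–Ulver–Selby–Jorvik–Quorn–Tarn at $7.7.
So from Fenn the first move is to Ulver.

Ulver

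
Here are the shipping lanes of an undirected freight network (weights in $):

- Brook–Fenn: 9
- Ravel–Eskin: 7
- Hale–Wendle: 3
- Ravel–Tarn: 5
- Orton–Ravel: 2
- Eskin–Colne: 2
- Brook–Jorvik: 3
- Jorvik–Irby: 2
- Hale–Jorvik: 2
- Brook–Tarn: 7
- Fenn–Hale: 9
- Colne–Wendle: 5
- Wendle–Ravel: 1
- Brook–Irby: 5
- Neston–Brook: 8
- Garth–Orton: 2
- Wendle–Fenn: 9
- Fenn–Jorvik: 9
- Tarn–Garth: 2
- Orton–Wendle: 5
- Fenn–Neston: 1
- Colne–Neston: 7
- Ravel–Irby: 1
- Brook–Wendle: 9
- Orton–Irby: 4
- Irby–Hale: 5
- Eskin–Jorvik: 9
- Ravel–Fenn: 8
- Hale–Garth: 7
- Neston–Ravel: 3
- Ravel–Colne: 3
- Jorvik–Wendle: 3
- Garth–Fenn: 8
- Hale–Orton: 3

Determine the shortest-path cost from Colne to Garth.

$7

Candidate routes:
Colne - Ravel - Orton - Garth: 3+2+2 = 7
Colne - Wendle - Ravel - Orton - Garth: 5+1+2+2 = 10
Colne - Ravel - Tarn - Garth: 3+5+2 = 10
Cheapest is Colne - Ravel - Orton - Garth at $7.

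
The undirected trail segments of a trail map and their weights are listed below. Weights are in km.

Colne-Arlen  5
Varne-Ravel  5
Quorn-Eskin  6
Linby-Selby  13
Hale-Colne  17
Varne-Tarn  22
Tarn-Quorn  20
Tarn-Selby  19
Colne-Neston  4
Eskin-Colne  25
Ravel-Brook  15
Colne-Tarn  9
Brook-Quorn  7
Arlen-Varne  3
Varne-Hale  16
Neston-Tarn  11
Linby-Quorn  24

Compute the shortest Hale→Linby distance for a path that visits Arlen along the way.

Shortest Hale→Arlen: Hale–Varne–Arlen = 19
Best Arlen to Linby: Arlen–Colne–Tarn–Selby–Linby costing 46
Total via Arlen: 19 + 46 = 65 km.

65 km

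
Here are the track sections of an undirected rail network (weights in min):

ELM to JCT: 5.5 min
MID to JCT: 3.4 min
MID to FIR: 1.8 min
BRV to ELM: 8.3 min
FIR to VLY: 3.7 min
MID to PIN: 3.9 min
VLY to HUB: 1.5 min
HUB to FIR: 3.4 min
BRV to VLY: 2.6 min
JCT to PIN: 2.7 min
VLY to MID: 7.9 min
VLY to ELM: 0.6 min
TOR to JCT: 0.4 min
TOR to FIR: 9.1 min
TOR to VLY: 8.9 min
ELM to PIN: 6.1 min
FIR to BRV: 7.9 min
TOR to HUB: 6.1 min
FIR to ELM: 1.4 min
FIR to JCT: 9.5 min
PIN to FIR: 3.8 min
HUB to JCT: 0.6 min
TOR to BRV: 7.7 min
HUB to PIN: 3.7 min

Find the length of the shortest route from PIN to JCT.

Candidate routes:
PIN → JCT: 2.7 = 2.7
PIN → HUB → JCT: 3.7+0.6 = 4.3
Cheapest is PIN → JCT at 2.7 min.

2.7 min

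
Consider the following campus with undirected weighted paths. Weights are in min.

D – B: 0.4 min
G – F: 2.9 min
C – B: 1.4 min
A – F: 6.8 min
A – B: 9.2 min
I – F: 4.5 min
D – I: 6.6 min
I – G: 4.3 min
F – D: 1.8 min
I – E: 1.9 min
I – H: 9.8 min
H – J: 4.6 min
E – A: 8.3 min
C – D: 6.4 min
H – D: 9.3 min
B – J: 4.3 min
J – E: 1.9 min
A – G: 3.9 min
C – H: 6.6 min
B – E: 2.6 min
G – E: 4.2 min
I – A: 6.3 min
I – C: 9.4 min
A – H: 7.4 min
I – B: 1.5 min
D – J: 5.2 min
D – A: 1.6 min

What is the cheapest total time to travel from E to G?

4.2 min

Enumerating some paths:
E → G: 4.2 = 4.2
E → I → G: 1.9+4.3 = 6.2
E → B → D → F → G: 2.6+0.4+1.8+2.9 = 7.7
The minimum is 4.2 min via E → G.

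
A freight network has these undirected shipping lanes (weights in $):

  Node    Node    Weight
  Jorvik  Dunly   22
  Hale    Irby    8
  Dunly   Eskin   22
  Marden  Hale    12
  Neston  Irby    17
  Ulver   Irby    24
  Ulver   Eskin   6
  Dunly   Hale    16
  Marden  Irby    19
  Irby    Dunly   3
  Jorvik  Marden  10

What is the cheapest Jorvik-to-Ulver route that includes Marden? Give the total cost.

$53

Best Jorvik to Marden: Jorvik → Marden costing 10
Shortest Marden→Ulver: Marden → Irby → Ulver = 43
Total via Marden: 10 + 43 = $53.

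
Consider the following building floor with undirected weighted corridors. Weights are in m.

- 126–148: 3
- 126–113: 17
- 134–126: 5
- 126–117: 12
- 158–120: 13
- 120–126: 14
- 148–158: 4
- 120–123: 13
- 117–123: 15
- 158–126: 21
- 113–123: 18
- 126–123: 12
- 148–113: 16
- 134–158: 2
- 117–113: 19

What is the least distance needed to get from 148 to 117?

15 m

Shortest distances from 148:
148: 0
126: 3  (via 148)
158: 4  (via 148)
134: 6  (via 158)
123: 15  (via 126)
117: 15  (via 126)
Shortest route: 148–126–117 = 15 m.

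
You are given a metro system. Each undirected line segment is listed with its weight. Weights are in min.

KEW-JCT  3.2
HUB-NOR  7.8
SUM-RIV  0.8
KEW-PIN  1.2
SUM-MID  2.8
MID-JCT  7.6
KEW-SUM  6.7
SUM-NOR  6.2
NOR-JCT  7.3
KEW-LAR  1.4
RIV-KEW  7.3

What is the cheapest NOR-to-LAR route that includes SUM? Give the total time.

Best NOR to SUM: NOR–SUM costing 6.2
Best SUM to LAR: SUM–KEW–LAR costing 8.1
Total via SUM: 6.2 + 8.1 = 14.3 min.

14.3 min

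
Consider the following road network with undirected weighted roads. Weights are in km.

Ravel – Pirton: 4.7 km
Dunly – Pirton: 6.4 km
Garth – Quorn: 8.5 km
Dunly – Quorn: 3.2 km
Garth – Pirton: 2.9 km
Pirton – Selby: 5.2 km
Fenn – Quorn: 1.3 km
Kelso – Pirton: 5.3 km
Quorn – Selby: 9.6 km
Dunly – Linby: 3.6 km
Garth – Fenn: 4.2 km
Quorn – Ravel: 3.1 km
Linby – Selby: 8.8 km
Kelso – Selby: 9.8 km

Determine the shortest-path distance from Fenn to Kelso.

12.4 km

Shortest distances from Fenn:
Fenn: 0
Quorn: 1.3  (via Fenn)
Garth: 4.2  (via Fenn)
Ravel: 4.4  (via Quorn)
Dunly: 4.5  (via Quorn)
Pirton: 7.1  (via Garth)
Linby: 8.1  (via Dunly)
Selby: 10.9  (via Quorn)
Kelso: 12.4  (via Pirton)
Shortest route: Fenn → Garth → Pirton → Kelso = 12.4 km.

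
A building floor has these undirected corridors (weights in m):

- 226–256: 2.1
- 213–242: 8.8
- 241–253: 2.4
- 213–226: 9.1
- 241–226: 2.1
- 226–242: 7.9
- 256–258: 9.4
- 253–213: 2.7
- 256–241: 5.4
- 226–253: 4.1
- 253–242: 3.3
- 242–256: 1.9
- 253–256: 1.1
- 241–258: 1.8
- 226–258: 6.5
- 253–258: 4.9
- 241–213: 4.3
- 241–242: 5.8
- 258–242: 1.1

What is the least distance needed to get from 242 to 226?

4 m

Shortest distances from 242:
242: 0
258: 1.1  (via 242)
256: 1.9  (via 242)
241: 2.9  (via 258)
253: 3  (via 256)
226: 4  (via 256)
Shortest route: 242–256–226 = 4 m.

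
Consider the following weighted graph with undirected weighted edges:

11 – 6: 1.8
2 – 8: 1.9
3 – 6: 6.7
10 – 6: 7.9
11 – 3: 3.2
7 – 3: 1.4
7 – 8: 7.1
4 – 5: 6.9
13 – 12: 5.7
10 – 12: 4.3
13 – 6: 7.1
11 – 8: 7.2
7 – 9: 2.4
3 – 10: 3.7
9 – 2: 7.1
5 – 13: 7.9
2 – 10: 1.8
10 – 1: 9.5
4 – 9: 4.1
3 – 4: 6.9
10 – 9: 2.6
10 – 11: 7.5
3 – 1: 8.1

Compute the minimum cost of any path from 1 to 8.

13.2

Shortest distances from 1:
1: 0
3: 8.1  (via 1)
7: 9.5  (via 3)
10: 9.5  (via 1)
2: 11.3  (via 10)
11: 11.3  (via 3)
9: 11.9  (via 7)
6: 13.1  (via 11)
8: 13.2  (via 2)
Shortest route: 1–10–2–8 = 13.2.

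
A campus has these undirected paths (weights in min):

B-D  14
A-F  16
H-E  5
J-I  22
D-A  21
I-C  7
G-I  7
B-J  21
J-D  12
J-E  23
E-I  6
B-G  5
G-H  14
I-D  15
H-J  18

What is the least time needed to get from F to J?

49 min

Enumerating some paths:
F - A - D - B - J: 16+21+14+21 = 72
F - A - D - I - J: 16+21+15+22 = 74
F - A - D - J: 16+21+12 = 49
F - A - D - I - E - J: 16+21+15+6+23 = 81
The minimum is 49 min via F - A - D - J.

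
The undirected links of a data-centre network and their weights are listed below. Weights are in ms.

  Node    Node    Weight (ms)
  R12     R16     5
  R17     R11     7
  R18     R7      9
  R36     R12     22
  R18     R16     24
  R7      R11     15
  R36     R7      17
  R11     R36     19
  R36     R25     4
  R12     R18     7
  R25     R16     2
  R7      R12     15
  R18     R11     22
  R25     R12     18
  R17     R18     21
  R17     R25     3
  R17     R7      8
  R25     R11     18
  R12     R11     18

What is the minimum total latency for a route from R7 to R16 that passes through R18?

21 ms

Shortest R7→R18: R7–R18 = 9
Best R18 to R16: R18–R12–R16 costing 12
Total via R18: 9 + 12 = 21 ms.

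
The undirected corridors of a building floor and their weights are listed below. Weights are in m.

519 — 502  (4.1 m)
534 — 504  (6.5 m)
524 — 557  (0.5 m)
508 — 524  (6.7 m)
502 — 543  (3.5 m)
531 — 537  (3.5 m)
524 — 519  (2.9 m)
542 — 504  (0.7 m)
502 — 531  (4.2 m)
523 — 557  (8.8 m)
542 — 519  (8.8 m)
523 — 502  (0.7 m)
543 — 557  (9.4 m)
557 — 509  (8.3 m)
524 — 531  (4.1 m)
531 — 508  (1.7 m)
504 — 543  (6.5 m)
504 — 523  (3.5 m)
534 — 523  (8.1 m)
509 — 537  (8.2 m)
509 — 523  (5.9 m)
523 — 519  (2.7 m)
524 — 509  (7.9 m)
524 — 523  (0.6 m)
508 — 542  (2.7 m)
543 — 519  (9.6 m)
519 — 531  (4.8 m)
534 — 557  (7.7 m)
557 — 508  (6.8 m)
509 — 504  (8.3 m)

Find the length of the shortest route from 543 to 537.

11.2 m

Compare a few routes:
543–502–531–537: 3.5+4.2+3.5 = 11.2
543–502–523–524–531–537: 3.5+0.7+0.6+4.1+3.5 = 12.4
543–504–542–508–531–537: 6.5+0.7+2.7+1.7+3.5 = 15.1
Cheapest is 543–502–531–537 at 11.2 m.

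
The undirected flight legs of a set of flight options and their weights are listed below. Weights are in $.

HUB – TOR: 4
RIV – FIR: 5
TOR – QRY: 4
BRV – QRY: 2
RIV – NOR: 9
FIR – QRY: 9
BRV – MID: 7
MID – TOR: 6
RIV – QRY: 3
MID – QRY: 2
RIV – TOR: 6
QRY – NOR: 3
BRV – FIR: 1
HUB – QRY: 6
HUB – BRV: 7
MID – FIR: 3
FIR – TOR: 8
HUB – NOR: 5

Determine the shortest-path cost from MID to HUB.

Compare a few routes:
MID → QRY → HUB: 2+6 = 8
MID → TOR → HUB: 6+4 = 10
Cheapest is MID → QRY → HUB at $8.

$8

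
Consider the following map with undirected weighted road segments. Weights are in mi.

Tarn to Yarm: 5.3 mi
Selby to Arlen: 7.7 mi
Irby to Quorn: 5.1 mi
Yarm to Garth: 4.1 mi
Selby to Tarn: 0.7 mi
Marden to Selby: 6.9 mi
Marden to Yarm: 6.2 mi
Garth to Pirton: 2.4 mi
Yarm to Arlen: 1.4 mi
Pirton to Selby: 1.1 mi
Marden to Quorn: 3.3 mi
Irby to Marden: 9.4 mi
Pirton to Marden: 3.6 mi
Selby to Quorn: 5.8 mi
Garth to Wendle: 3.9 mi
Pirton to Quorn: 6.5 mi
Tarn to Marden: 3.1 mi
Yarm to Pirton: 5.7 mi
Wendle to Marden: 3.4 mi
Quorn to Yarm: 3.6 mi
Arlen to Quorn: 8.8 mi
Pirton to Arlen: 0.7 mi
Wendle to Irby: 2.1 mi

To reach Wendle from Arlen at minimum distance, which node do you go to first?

Pirton

Candidate routes:
Arlen - Pirton - Garth - Wendle: 0.7+2.4+3.9 = 7
Arlen - Pirton - Selby - Tarn - Marden - Wendle: 0.7+1.1+0.7+3.1+3.4 = 9
Arlen - Pirton - Marden - Wendle: 0.7+3.6+3.4 = 7.7
The minimum is 7 mi via Arlen - Pirton - Garth - Wendle.
So from Arlen the first move is to Pirton.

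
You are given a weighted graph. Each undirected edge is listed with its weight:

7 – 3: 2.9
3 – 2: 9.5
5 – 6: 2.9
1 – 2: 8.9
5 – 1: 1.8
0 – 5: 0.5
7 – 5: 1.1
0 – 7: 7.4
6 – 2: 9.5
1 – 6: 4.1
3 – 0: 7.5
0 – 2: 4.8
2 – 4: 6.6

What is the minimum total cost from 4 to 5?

11.9

Shortest distances from 4:
4: 0
2: 6.6  (via 4)
0: 11.4  (via 2)
5: 11.9  (via 0)
Shortest route: 4–2–0–5 = 11.9.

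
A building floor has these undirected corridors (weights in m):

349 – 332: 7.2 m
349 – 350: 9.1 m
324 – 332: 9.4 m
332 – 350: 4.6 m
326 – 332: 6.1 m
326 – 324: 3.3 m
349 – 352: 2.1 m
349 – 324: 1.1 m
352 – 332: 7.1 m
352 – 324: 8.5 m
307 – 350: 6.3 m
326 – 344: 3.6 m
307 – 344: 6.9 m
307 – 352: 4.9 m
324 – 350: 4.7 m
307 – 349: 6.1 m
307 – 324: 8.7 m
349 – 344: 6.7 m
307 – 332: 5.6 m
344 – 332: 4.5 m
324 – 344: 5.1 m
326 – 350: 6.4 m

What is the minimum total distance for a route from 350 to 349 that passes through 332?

11.8 m

Shortest 350→332: 350 → 332 = 4.6
Best 332 to 349: 332 → 349 costing 7.2
Total via 332: 4.6 + 7.2 = 11.8 m.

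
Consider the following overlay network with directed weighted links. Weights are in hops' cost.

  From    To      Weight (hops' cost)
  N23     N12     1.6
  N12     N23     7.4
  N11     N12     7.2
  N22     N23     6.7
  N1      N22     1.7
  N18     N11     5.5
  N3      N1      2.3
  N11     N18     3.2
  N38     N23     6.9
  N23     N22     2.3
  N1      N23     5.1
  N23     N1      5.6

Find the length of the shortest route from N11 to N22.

16.9 hops' cost

Compare a few routes:
N11–N12–N23–N1–N22: 7.2+7.4+5.6+1.7 = 21.9
N11–N12–N23–N22: 7.2+7.4+2.3 = 16.9
The minimum is 16.9 hops' cost via N11–N12–N23–N22.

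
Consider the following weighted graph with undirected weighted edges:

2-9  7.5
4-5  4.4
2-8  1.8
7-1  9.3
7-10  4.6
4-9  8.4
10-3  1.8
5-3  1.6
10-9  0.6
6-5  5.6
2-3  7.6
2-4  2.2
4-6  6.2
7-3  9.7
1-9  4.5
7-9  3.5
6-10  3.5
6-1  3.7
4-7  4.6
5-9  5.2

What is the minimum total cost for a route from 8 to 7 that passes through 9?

Best 8 to 9: 8–2–9 costing 9.3
Shortest 9→7: 9–7 = 3.5
Total via 9: 9.3 + 3.5 = 12.8.

12.8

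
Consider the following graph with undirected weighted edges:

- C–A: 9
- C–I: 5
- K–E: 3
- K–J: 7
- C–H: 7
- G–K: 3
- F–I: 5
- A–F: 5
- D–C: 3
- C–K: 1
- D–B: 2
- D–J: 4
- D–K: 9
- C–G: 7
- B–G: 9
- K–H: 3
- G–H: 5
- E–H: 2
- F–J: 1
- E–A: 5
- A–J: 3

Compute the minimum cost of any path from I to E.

9

Compare a few routes:
I → C → K → E: 5+1+3 = 9
I → C → H → E: 5+7+2 = 14
I → F → J → A → E: 5+1+3+5 = 14
I → C → K → H → E: 5+1+3+2 = 11
The minimum is 9 via I → C → K → E.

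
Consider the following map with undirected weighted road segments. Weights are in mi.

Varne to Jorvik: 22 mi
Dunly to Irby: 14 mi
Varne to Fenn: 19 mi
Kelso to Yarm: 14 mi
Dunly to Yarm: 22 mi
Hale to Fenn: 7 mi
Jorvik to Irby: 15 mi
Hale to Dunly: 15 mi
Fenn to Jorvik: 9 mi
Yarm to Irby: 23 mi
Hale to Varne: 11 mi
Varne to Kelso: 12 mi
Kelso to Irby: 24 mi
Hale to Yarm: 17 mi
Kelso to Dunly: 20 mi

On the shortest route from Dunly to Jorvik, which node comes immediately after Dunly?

Enumerating some paths:
Dunly → Irby → Jorvik: 14+15 = 29
Dunly → Hale → Fenn → Jorvik: 15+7+9 = 31
The minimum is 29 mi via Dunly → Irby → Jorvik.
So from Dunly the first move is to Irby.

Irby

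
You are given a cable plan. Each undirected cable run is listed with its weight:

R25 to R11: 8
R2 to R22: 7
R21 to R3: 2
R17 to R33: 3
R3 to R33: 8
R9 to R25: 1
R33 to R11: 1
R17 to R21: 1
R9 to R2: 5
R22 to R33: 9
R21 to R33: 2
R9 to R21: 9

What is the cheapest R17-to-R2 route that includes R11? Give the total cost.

Shortest R17→R11: R17 → R33 → R11 = 4
Best R11 to R2: R11 → R25 → R9 → R2 costing 14
Total via R11: 4 + 14 = 18.

18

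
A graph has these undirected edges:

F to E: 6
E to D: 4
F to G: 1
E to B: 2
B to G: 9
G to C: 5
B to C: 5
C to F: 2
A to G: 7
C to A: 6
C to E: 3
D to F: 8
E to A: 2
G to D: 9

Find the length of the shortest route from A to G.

Running Dijkstra from A:
A: 0
E: 2  (via A)
B: 4  (via E)
C: 5  (via E)
D: 6  (via E)
F: 7  (via C)
G: 7  (via A)
Shortest route: A–G = 7.

7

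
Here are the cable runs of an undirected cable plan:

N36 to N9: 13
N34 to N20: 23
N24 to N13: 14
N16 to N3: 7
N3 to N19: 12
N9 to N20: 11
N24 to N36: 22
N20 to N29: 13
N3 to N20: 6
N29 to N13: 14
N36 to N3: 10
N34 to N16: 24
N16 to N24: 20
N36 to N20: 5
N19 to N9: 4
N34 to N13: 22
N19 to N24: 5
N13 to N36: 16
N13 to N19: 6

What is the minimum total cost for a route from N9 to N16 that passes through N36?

30

Best N9 to N36: N9–N36 costing 13
Shortest N36→N16: N36–N3–N16 = 17
Total via N36: 13 + 17 = 30.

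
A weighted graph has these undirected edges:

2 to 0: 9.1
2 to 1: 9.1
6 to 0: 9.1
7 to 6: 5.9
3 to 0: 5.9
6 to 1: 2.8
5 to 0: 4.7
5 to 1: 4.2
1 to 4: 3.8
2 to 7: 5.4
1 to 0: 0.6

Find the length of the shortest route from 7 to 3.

15.2

Running Dijkstra from 7:
7: 0
2: 5.4  (via 7)
6: 5.9  (via 7)
1: 8.7  (via 6)
0: 9.3  (via 1)
4: 12.5  (via 1)
5: 12.9  (via 1)
3: 15.2  (via 0)
Shortest route: 7–6–1–0–3 = 15.2.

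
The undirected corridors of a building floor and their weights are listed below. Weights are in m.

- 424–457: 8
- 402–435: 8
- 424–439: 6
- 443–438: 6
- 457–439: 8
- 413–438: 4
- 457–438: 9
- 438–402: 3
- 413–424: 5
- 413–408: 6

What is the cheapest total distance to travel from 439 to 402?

18 m

Compare a few routes:
439 → 424 → 413 → 438 → 402: 6+5+4+3 = 18
439 → 424 → 457 → 438 → 402: 6+8+9+3 = 26
439 → 457 → 438 → 402: 8+9+3 = 20
Cheapest is 439 → 424 → 413 → 438 → 402 at 18 m.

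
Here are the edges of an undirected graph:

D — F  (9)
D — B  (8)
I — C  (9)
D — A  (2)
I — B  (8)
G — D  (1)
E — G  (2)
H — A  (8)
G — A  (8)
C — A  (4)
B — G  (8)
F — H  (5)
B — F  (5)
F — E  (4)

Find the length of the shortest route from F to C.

Enumerating some paths:
F - E - G - A - C: 4+2+8+4 = 18
F - D - A - C: 9+2+4 = 15
F - E - G - D - A - C: 4+2+1+2+4 = 13
F - H - A - C: 5+8+4 = 17
Cheapest is F - E - G - D - A - C at 13.

13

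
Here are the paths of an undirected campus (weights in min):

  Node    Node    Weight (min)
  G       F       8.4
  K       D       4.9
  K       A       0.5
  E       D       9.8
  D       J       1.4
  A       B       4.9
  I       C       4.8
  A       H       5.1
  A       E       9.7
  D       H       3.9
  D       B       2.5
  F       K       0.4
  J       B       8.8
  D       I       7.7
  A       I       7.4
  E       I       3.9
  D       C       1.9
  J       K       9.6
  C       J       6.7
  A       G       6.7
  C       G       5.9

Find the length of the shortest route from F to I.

Candidate routes:
F - K - D - C - I: 0.4+4.9+1.9+4.8 = 12
F - K - A - I: 0.4+0.5+7.4 = 8.3
The minimum is 8.3 min via F - K - A - I.

8.3 min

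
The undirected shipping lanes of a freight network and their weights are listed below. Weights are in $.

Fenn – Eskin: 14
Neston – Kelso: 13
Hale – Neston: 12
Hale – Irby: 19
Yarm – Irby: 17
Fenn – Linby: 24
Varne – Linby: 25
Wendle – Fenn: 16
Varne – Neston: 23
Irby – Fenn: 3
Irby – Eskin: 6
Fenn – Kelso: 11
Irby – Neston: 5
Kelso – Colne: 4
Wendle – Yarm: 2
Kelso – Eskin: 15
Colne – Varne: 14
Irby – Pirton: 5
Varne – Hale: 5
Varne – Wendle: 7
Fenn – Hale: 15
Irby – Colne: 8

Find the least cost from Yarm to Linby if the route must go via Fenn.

Shortest Yarm→Fenn: Yarm → Wendle → Fenn = 18
Shortest Fenn→Linby: Fenn → Linby = 24
Total via Fenn: 18 + 24 = $42.

$42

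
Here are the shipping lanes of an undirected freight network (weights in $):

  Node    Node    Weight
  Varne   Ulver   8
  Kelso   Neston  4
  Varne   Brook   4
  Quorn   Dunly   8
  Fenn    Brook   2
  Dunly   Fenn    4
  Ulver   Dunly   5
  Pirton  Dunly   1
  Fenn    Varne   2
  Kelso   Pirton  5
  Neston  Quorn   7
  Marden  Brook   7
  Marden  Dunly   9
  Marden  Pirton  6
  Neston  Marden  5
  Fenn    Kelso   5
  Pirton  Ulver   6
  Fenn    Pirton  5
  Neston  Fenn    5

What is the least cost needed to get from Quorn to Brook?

$14

Candidate routes:
Quorn–Neston–Fenn–Brook: 7+5+2 = 14
Quorn–Dunly–Pirton–Fenn–Brook: 8+1+5+2 = 16
The minimum is $14 via Quorn–Neston–Fenn–Brook.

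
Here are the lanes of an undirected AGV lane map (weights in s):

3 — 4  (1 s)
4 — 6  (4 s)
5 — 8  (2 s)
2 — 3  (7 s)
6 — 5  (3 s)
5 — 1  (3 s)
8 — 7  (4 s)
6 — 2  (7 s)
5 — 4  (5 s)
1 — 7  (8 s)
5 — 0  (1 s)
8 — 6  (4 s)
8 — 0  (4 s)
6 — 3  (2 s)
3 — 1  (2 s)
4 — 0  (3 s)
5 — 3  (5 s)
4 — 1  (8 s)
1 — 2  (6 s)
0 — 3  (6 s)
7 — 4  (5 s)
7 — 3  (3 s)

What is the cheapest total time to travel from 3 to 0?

4 s

Compare a few routes:
3–4–0: 1+3 = 4
3–5–0: 5+1 = 6
The minimum is 4 s via 3–4–0.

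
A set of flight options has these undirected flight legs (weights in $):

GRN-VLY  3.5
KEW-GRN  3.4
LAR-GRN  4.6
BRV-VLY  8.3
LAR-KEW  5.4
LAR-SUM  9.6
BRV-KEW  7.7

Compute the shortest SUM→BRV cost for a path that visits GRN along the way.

$25.3

Best SUM to GRN: SUM–LAR–GRN costing 14.2
Best GRN to BRV: GRN–KEW–BRV costing 11.1
Total via GRN: 14.2 + 11.1 = $25.3.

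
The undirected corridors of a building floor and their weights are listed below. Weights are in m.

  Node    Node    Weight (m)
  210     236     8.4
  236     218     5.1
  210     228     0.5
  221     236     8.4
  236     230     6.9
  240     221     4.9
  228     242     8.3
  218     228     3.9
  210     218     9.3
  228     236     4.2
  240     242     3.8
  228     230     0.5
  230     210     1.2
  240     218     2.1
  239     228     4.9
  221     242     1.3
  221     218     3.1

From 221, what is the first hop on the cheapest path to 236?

218

Candidate routes:
221–236: 8.4 = 8.4
221–218–236: 3.1+5.1 = 8.2
The minimum is 8.2 m via 221–218–236.
So from 221 the first move is to 218.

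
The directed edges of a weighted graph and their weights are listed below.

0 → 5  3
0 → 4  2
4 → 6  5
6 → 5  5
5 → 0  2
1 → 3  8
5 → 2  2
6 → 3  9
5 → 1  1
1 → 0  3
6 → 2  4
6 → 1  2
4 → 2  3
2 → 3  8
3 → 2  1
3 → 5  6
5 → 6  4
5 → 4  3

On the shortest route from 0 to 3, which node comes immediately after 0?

5

Enumerating some paths:
0–5–6–3: 3+4+9 = 16
0–5–2–3: 3+2+8 = 13
0–5–1–3: 3+1+8 = 12
0–4–2–3: 2+3+8 = 13
Cheapest is 0–5–1–3 at 12.
So from 0 the first move is to 5.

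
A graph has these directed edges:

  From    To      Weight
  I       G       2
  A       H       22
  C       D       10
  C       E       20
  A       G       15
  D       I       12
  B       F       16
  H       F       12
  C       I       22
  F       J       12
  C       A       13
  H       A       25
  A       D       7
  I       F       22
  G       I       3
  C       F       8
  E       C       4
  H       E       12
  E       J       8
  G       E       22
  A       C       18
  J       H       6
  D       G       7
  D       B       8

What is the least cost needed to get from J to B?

40

Candidate routes:
J–H–E–C–D–B: 6+12+4+10+8 = 40
J–H–E–C–A–D–B: 6+12+4+13+7+8 = 50
J–H–A–C–D–B: 6+25+18+10+8 = 67
J–H–A–D–B: 6+25+7+8 = 46
Cheapest is J–H–E–C–D–B at 40.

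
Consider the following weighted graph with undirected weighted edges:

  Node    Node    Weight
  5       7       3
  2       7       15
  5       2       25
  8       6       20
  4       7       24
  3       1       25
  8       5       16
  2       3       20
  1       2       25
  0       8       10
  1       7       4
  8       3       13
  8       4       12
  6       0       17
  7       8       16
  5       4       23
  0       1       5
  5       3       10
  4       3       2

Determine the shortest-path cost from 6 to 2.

41

Enumerating some paths:
6 - 0 - 1 - 7 - 2: 17+5+4+15 = 41
6 - 0 - 1 - 2: 17+5+25 = 47
Cheapest is 6 - 0 - 1 - 7 - 2 at 41.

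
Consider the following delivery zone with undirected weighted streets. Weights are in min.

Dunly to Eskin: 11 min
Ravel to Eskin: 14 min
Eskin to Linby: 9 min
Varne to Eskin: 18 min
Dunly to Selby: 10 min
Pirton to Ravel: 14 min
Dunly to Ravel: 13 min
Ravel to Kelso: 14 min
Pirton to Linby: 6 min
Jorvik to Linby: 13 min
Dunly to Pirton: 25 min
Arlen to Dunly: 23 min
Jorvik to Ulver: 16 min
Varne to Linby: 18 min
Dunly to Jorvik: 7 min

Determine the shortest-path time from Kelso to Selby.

Running Dijkstra from Kelso:
Kelso: 0
Ravel: 14  (via Kelso)
Dunly: 27  (via Ravel)
Pirton: 28  (via Ravel)
Eskin: 28  (via Ravel)
Linby: 34  (via Pirton)
Jorvik: 34  (via Dunly)
Selby: 37  (via Dunly)
Shortest route: Kelso–Ravel–Dunly–Selby = 37 min.

37 min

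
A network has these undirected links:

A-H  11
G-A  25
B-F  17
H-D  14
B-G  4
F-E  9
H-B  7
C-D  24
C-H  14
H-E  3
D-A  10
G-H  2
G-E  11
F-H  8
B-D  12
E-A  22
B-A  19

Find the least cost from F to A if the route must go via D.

Shortest F→D: F → H → D = 22
Shortest D→A: D → A = 10
Total via D: 22 + 10 = 32.

32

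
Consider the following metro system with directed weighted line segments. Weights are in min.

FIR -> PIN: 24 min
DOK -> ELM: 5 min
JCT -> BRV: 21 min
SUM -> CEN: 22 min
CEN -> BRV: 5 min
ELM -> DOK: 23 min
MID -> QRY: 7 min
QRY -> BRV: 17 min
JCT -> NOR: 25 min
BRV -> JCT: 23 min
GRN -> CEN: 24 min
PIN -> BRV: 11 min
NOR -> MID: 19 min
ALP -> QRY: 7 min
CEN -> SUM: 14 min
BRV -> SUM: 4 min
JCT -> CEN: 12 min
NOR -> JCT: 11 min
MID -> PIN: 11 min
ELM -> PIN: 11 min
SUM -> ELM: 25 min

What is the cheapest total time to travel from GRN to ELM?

58 min

Candidate routes:
GRN–CEN–SUM–ELM: 24+14+25 = 63
GRN–CEN–BRV–SUM–ELM: 24+5+4+25 = 58
The minimum is 58 min via GRN–CEN–BRV–SUM–ELM.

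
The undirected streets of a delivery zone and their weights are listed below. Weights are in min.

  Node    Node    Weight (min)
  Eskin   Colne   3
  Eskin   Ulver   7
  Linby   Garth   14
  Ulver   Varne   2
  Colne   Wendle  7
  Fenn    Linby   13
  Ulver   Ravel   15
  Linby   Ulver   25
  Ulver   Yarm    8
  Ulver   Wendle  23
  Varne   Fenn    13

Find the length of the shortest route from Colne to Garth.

49 min

Settle nodes by increasing distance from Colne:
Colne: 0
Eskin: 3  (via Colne)
Wendle: 7  (via Colne)
Ulver: 10  (via Eskin)
Varne: 12  (via Ulver)
Yarm: 18  (via Ulver)
Ravel: 25  (via Ulver)
Fenn: 25  (via Varne)
Linby: 35  (via Ulver)
Garth: 49  (via Linby)
Shortest route: Colne–Eskin–Ulver–Linby–Garth = 49 min.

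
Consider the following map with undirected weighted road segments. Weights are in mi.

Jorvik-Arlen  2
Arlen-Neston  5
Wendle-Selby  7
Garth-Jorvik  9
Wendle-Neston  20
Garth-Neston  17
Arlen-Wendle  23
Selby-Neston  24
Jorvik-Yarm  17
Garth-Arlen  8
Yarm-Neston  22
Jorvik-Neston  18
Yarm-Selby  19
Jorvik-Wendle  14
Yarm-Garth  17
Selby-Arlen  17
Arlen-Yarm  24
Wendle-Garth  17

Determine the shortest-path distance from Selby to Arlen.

17 mi

Enumerating some paths:
Selby → Arlen: 17 = 17
Selby → Wendle → Jorvik → Arlen: 7+14+2 = 23
The minimum is 17 mi via Selby → Arlen.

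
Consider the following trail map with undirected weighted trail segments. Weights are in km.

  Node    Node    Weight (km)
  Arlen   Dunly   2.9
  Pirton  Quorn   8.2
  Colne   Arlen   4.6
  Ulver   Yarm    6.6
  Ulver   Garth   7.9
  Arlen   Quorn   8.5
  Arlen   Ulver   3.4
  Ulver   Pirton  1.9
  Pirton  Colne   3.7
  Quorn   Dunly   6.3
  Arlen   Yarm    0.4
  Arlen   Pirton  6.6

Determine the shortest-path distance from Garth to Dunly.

Candidate routes:
Garth–Ulver–Arlen–Dunly: 7.9+3.4+2.9 = 14.2
Garth–Ulver–Pirton–Arlen–Dunly: 7.9+1.9+6.6+2.9 = 19.3
Garth–Ulver–Yarm–Arlen–Dunly: 7.9+6.6+0.4+2.9 = 17.8
Cheapest is Garth–Ulver–Arlen–Dunly at 14.2 km.

14.2 km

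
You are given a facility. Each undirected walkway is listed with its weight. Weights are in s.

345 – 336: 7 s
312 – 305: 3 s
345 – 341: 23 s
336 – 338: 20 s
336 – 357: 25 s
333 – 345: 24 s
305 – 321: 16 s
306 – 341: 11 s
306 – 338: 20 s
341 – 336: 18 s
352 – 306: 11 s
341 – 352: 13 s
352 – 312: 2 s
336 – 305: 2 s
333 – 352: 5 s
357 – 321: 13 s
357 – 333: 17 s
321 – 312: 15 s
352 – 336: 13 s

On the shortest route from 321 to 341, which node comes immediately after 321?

Candidate routes:
321–305–336–341: 16+2+18 = 36
321–305–312–352–341: 16+3+2+13 = 34
321–312–352–341: 15+2+13 = 30
The minimum is 30 s via 321–312–352–341.
So from 321 the first move is to 312.

312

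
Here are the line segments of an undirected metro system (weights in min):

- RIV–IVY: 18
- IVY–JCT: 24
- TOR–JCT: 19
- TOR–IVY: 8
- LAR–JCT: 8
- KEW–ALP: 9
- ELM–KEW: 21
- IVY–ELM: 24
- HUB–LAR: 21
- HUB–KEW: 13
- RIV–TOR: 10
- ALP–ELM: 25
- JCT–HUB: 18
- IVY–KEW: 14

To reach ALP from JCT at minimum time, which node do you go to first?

HUB

Compare a few routes:
JCT → IVY → KEW → ALP: 24+14+9 = 47
JCT → HUB → KEW → ALP: 18+13+9 = 40
The minimum is 40 min via JCT → HUB → KEW → ALP.
So from JCT the first move is to HUB.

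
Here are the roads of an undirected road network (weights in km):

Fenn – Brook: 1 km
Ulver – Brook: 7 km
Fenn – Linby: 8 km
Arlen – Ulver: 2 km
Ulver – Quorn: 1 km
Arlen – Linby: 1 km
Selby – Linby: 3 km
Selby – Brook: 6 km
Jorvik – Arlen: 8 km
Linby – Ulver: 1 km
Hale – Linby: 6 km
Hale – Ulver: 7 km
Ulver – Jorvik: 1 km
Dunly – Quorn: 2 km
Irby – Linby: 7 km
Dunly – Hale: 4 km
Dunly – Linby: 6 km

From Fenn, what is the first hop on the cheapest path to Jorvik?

Brook

Compare a few routes:
Fenn - Linby - Ulver - Jorvik: 8+1+1 = 10
Fenn - Brook - Ulver - Jorvik: 1+7+1 = 9
Cheapest is Fenn - Brook - Ulver - Jorvik at 9 km.
So from Fenn the first move is to Brook.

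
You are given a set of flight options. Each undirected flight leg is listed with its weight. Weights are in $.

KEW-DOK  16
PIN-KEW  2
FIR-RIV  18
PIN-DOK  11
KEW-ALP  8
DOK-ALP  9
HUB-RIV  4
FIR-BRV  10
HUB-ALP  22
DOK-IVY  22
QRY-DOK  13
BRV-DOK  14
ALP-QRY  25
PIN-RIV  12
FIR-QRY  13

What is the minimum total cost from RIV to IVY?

Shortest distances from RIV:
RIV: 0
HUB: 4  (via RIV)
PIN: 12  (via RIV)
KEW: 14  (via PIN)
FIR: 18  (via RIV)
ALP: 22  (via KEW)
DOK: 23  (via PIN)
BRV: 28  (via FIR)
QRY: 31  (via FIR)
IVY: 45  (via DOK)
Shortest route: RIV–PIN–DOK–IVY = $45.

$45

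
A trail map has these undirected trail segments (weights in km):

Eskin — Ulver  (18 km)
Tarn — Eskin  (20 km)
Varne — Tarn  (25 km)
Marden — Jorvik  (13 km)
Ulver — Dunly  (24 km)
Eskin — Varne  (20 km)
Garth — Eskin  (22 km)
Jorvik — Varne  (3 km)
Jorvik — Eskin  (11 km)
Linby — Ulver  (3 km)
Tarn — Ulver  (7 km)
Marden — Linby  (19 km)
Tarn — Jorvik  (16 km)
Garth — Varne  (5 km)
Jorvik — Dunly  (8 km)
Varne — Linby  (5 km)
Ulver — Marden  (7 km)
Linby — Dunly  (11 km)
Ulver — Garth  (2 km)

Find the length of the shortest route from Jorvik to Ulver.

10 km

Shortest distances from Jorvik:
Jorvik: 0
Varne: 3  (via Jorvik)
Dunly: 8  (via Jorvik)
Garth: 8  (via Varne)
Linby: 8  (via Varne)
Ulver: 10  (via Garth)
Shortest route: Jorvik–Varne–Garth–Ulver = 10 km.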